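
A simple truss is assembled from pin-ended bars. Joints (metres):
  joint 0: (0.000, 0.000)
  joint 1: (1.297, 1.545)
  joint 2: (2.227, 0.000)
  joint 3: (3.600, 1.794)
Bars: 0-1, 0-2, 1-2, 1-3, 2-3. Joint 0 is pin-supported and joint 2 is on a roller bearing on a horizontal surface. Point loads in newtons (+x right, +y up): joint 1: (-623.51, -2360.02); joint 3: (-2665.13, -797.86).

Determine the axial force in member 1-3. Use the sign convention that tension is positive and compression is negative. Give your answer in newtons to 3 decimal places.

-2252.900

N=4 nodes, M=5 members, R=3 reactions → 2N=8, M+R=8
member 0 (0-1): L=2.0172, (cx,cy)=(0.6430,0.7659)
member 1 (0-2): L=2.2270, (cx,cy)=(1.0000,0.0000)
member 2 (1-2): L=1.8033, (cx,cy)=(0.5157,-0.8568)
member 3 (1-3): L=2.3164, (cx,cy)=(0.9942,0.1075)
member 4 (2-3): L=2.2591, (cx,cy)=(0.6078,0.7941)
solve A·x = −loads:
  F[0-1] = -4012.4788 N (compression)
  F[0-2] = -708.7785 N (compression)
  F[1-2] = +549.7074 N (tension)
  F[1-3] = -2252.8995 N (compression)
  F[2-3] = -699.7543 N (compression)
  Rx@0 = +3288.6400 N
  Ry@0 = +3073.1581 N
  Ry@2 = +84.7219 N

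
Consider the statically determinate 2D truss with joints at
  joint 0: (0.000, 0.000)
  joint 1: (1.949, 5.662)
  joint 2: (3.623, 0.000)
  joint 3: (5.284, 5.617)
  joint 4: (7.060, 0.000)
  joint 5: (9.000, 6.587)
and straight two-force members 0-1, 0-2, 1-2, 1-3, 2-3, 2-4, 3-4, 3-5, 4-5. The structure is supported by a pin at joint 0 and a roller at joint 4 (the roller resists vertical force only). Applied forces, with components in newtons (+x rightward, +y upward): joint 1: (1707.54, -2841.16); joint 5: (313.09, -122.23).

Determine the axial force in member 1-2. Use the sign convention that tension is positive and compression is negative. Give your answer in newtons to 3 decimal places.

N=6 nodes, M=9 members, R=3 reactions → 2N=12, M+R=12
member 0 (0-1): L=5.9881, (cx,cy)=(0.3255,0.9455)
member 1 (0-2): L=3.6230, (cx,cy)=(1.0000,0.0000)
member 2 (1-2): L=5.9043, (cx,cy)=(0.2835,-0.9590)
member 3 (1-3): L=3.3353, (cx,cy)=(0.9999,-0.0135)
member 4 (2-3): L=5.8574, (cx,cy)=(0.2836,0.9590)
member 5 (2-4): L=3.4370, (cx,cy)=(1.0000,0.0000)
member 6 (3-4): L=5.8911, (cx,cy)=(0.3015,-0.9535)
member 7 (3-5): L=3.8405, (cx,cy)=(0.9676,0.2526)
member 8 (4-5): L=6.8667, (cx,cy)=(0.2825,0.9593)
solve A·x = −loads:
  F[0-1] = -382.5331 N (compression)
  F[0-2] = +2145.1373 N (tension)
  F[1-2] = -2570.0283 N (compression)
  F[1-3] = -1103.4852 N (compression)
  F[2-3] = +2570.0662 N (tension)
  F[2-4] = +687.6787 N (tension)
  F[3-4] = -2496.9128 N (compression)
  F[3-5] = +390.8334 N (tension)
  F[4-5] = -230.3261 N (compression)
  Rx@0 = -2020.6300 N
  Ry@0 = +361.7036 N
  Ry@4 = +2601.6864 N

-2570.028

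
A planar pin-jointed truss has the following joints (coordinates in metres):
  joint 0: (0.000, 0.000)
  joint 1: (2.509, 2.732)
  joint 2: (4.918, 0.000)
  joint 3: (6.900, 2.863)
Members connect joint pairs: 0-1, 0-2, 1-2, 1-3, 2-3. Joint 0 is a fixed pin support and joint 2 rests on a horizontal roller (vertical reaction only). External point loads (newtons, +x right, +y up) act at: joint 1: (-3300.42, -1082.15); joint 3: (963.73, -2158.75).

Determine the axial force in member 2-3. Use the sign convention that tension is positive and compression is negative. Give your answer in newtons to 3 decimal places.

N=4 nodes, M=5 members, R=3 reactions → 2N=8, M+R=8
member 0 (0-1): L=3.7093, (cx,cy)=(0.6764,0.7365)
member 1 (0-2): L=4.9180, (cx,cy)=(1.0000,0.0000)
member 2 (1-2): L=3.6424, (cx,cy)=(0.6614,-0.7501)
member 3 (1-3): L=4.3930, (cx,cy)=(0.9996,0.0298)
member 4 (2-3): L=3.4821, (cx,cy)=(0.5692,0.8222)
solve A·x = −loads:
  F[0-1] = -1266.0245 N (compression)
  F[0-2] = -1480.3409 N (compression)
  F[1-2] = -99.7327 N (compression)
  F[1-3] = +2511.1485 N (tension)
  F[2-3] = -2716.6465 N (compression)
  Rx@0 = +2336.6900 N
  Ry@0 = +932.4614 N
  Ry@2 = +2308.4386 N

-2716.647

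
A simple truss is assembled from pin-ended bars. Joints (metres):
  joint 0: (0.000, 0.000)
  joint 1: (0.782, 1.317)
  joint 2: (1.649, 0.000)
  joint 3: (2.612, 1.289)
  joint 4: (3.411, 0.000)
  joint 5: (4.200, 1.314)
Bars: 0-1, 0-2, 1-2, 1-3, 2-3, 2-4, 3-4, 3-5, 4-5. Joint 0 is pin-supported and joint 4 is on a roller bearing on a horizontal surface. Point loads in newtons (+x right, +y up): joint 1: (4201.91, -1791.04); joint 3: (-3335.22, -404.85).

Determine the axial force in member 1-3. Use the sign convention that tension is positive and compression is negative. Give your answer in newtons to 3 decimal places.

N=6 nodes, M=9 members, R=3 reactions → 2N=12, M+R=12
member 0 (0-1): L=1.5317, (cx,cy)=(0.5106,0.8598)
member 1 (0-2): L=1.6490, (cx,cy)=(1.0000,0.0000)
member 2 (1-2): L=1.5768, (cx,cy)=(0.5499,-0.8353)
member 3 (1-3): L=1.8302, (cx,cy)=(0.9999,-0.0153)
member 4 (2-3): L=1.6090, (cx,cy)=(0.5985,0.8011)
member 5 (2-4): L=1.7620, (cx,cy)=(1.0000,0.0000)
member 6 (3-4): L=1.5165, (cx,cy)=(0.5269,-0.8500)
member 7 (3-5): L=1.5882, (cx,cy)=(0.9999,0.0157)
member 8 (4-5): L=1.5327, (cx,cy)=(0.5148,0.8573)
solve A·x = −loads:
  F[0-1] = -1294.7112 N (compression)
  F[0-2] = +1527.7098 N (tension)
  F[1-2] = -729.7427 N (compression)
  F[1-3] = -4462.1949 N (compression)
  F[2-3] = +760.8399 N (tension)
  F[2-4] = +671.0844 N (tension)
  F[3-4] = -1273.7580 N (compression)
  F[3-5] = -0.0000 N (compression)
  F[4-5] = +0.0000 N (tension)
  Rx@0 = -866.6900 N
  Ry@0 = +1113.2520 N
  Ry@4 = +1082.6380 N

-4462.195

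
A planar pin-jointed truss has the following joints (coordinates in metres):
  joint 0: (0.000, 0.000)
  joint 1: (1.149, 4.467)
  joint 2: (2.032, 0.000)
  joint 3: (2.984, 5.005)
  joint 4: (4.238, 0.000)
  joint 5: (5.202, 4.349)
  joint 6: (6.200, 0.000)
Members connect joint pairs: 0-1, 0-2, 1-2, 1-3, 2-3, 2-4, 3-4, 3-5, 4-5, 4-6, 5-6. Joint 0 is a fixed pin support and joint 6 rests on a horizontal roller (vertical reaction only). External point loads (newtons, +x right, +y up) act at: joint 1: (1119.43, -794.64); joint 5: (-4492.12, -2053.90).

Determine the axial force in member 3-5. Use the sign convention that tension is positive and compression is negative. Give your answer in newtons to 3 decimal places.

-3741.469

N=7 nodes, M=11 members, R=3 reactions → 2N=14, M+R=14
member 0 (0-1): L=4.6124, (cx,cy)=(0.2491,0.9685)
member 1 (0-2): L=2.0320, (cx,cy)=(1.0000,0.0000)
member 2 (1-2): L=4.5534, (cx,cy)=(0.1939,-0.9810)
member 3 (1-3): L=1.9122, (cx,cy)=(0.9596,0.2813)
member 4 (2-3): L=5.0947, (cx,cy)=(0.1869,0.9824)
member 5 (2-4): L=2.2060, (cx,cy)=(1.0000,0.0000)
member 6 (3-4): L=5.1597, (cx,cy)=(0.2430,-0.9700)
member 7 (3-5): L=2.3130, (cx,cy)=(0.9589,-0.2836)
member 8 (4-5): L=4.4546, (cx,cy)=(0.2164,0.9763)
member 9 (4-6): L=1.9620, (cx,cy)=(1.0000,0.0000)
member 10 (5-6): L=4.4620, (cx,cy)=(0.2237,-0.9747)
solve A·x = −loads:
  F[0-1] = -3430.6105 N (compression)
  F[0-2] = -2518.0880 N (compression)
  F[1-2] = +1877.9362 N (tension)
  F[1-3] = -2436.6239 N (compression)
  F[2-3] = -1875.3188 N (compression)
  F[2-4] = -1803.4983 N (compression)
  F[3-4] = +3699.8998 N (tension)
  F[3-5] = -3741.4688 N (compression)
  F[4-5] = -3676.0771 N (compression)
  F[4-6] = -108.7543 N (compression)
  F[5-6] = +486.2387 N (tension)
  Rx@0 = +3372.6900 N
  Ry@0 = +3322.4605 N
  Ry@6 = -473.9205 N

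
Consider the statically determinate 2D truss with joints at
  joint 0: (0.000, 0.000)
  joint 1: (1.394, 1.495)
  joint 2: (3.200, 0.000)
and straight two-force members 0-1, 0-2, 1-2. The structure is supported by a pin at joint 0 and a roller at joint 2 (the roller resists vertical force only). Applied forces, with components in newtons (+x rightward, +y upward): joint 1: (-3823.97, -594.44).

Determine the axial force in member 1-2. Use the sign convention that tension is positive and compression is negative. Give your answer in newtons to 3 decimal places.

2395.554

N=3 nodes, M=3 members, R=3 reactions → 2N=6, M+R=6
member 0 (0-1): L=2.0441, (cx,cy)=(0.6820,0.7314)
member 1 (0-2): L=3.2000, (cx,cy)=(1.0000,0.0000)
member 2 (1-2): L=2.3445, (cx,cy)=(0.7703,-0.6377)
solve A·x = −loads:
  F[0-1] = -2901.3597 N (compression)
  F[0-2] = -1845.3310 N (compression)
  F[1-2] = +2395.5542 N (tension)
  Rx@0 = +3823.9700 N
  Ry@0 = +2121.9981 N
  Ry@2 = -1527.5581 N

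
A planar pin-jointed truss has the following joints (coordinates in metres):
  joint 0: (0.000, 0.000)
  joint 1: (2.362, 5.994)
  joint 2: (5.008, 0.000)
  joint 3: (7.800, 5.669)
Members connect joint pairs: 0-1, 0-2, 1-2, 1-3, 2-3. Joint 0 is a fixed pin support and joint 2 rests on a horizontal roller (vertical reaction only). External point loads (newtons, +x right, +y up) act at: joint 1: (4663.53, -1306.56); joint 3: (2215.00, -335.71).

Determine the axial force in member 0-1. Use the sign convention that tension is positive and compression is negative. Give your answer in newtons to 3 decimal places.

8153.637

N=4 nodes, M=5 members, R=3 reactions → 2N=8, M+R=8
member 0 (0-1): L=6.4426, (cx,cy)=(0.3666,0.9304)
member 1 (0-2): L=5.0080, (cx,cy)=(1.0000,0.0000)
member 2 (1-2): L=6.5520, (cx,cy)=(0.4038,-0.9148)
member 3 (1-3): L=5.4477, (cx,cy)=(0.9982,-0.0597)
member 4 (2-3): L=6.3192, (cx,cy)=(0.4418,0.8971)
solve A·x = −loads:
  F[0-1] = +8153.6369 N (tension)
  F[0-2] = +3889.2254 N (tension)
  F[1-2] = -9871.4164 N (compression)
  F[1-3] = +2316.4038 N (tension)
  F[2-3] = -220.1731 N (compression)
  Rx@0 = -6878.5300 N
  Ry@0 = -7585.8982 N
  Ry@2 = +9228.1682 N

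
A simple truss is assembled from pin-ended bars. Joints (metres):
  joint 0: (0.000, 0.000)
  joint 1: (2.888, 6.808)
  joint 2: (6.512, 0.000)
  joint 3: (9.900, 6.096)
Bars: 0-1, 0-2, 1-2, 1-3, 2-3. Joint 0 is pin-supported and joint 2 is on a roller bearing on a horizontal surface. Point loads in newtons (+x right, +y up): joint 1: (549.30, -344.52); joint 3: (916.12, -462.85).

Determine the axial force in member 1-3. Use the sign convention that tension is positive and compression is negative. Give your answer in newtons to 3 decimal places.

N=4 nodes, M=5 members, R=3 reactions → 2N=8, M+R=8
member 0 (0-1): L=7.3952, (cx,cy)=(0.3905,0.9206)
member 1 (0-2): L=6.5120, (cx,cy)=(1.0000,0.0000)
member 2 (1-2): L=7.7125, (cx,cy)=(0.4699,-0.8827)
member 3 (1-3): L=7.0481, (cx,cy)=(0.9949,-0.1010)
member 4 (2-3): L=6.9742, (cx,cy)=(0.4858,0.8741)
solve A·x = −loads:
  F[0-1] = +1608.6822 N (tension)
  F[0-2] = +837.1941 N (tension)
  F[1-2] = -2195.7451 N (compression)
  F[1-3] = +1116.3917 N (tension)
  F[2-3] = -400.5043 N (compression)
  Rx@0 = -1465.4200 N
  Ry@0 = -1480.9425 N
  Ry@2 = +2288.3125 N

1116.392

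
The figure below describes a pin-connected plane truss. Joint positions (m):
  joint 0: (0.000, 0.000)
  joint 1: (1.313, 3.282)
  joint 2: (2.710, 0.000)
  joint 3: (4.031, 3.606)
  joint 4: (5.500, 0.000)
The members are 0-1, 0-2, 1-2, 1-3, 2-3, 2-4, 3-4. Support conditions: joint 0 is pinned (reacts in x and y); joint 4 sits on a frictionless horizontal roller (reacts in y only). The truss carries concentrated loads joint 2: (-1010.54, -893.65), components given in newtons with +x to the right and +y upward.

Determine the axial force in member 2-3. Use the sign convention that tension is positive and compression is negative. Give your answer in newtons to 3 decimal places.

514.167

N=5 nodes, M=7 members, R=3 reactions → 2N=10, M+R=10
member 0 (0-1): L=3.5349, (cx,cy)=(0.3714,0.9285)
member 1 (0-2): L=2.7100, (cx,cy)=(1.0000,0.0000)
member 2 (1-2): L=3.5670, (cx,cy)=(0.3917,-0.9201)
member 3 (1-3): L=2.7372, (cx,cy)=(0.9930,0.1184)
member 4 (2-3): L=3.8403, (cx,cy)=(0.3440,0.9390)
member 5 (2-4): L=2.7900, (cx,cy)=(1.0000,0.0000)
member 6 (3-4): L=3.8937, (cx,cy)=(0.3773,-0.9261)
solve A·x = −loads:
  F[0-1] = -488.2554 N (compression)
  F[0-2] = -829.1827 N (compression)
  F[1-2] = +446.5300 N (tension)
  F[1-3] = -358.7635 N (compression)
  F[2-3] = +514.1675 N (tension)
  F[2-4] = +179.3784 N (tension)
  F[3-4] = -475.4612 N (compression)
  Rx@0 = +1010.5400 N
  Ry@0 = +453.3243 N
  Ry@4 = +440.3257 N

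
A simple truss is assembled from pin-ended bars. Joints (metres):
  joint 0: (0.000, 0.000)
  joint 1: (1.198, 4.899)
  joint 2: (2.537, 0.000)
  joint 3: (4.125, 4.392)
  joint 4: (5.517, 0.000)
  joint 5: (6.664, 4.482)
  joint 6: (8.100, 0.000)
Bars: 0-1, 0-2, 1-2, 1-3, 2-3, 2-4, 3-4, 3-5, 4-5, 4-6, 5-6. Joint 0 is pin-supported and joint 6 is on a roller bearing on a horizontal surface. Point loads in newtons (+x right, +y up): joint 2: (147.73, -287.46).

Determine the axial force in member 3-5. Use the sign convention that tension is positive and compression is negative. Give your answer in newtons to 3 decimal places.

-52.396

N=7 nodes, M=11 members, R=3 reactions → 2N=14, M+R=14
member 0 (0-1): L=5.0434, (cx,cy)=(0.2375,0.9714)
member 1 (0-2): L=2.5370, (cx,cy)=(1.0000,0.0000)
member 2 (1-2): L=5.0787, (cx,cy)=(0.2637,-0.9646)
member 3 (1-3): L=2.9706, (cx,cy)=(0.9853,-0.1707)
member 4 (2-3): L=4.6703, (cx,cy)=(0.3400,0.9404)
member 5 (2-4): L=2.9800, (cx,cy)=(1.0000,0.0000)
member 6 (3-4): L=4.6073, (cx,cy)=(0.3021,-0.9533)
member 7 (3-5): L=2.5406, (cx,cy)=(0.9994,0.0354)
member 8 (4-5): L=4.6264, (cx,cy)=(0.2479,0.9688)
member 9 (4-6): L=2.5830, (cx,cy)=(1.0000,0.0000)
member 10 (5-6): L=4.7064, (cx,cy)=(0.3051,-0.9523)
solve A·x = −loads:
  F[0-1] = -203.2419 N (compression)
  F[0-2] = +196.0082 N (tension)
  F[1-2] = +223.9373 N (tension)
  F[1-3] = -108.9174 N (compression)
  F[2-3] = +75.9727 N (tension)
  F[2-4] = +81.4869 N (tension)
  F[3-4] = -96.3963 N (compression)
  F[3-5] = -52.3957 N (compression)
  F[4-5] = +94.8527 N (tension)
  F[4-6] = +28.8467 N (tension)
  F[5-6] = -94.5436 N (compression)
  Rx@0 = -147.7300 N
  Ry@0 = +197.4247 N
  Ry@6 = +90.0353 N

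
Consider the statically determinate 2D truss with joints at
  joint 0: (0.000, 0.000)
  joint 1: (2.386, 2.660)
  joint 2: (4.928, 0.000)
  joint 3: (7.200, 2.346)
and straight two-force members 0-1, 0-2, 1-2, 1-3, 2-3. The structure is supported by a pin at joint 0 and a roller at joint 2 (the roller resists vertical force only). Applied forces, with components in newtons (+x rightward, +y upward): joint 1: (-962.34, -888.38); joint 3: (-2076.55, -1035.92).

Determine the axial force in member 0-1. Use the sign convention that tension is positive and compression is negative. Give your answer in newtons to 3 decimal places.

N=4 nodes, M=5 members, R=3 reactions → 2N=8, M+R=8
member 0 (0-1): L=3.5733, (cx,cy)=(0.6677,0.7444)
member 1 (0-2): L=4.9280, (cx,cy)=(1.0000,0.0000)
member 2 (1-2): L=3.6793, (cx,cy)=(0.6909,-0.7230)
member 3 (1-3): L=4.8242, (cx,cy)=(0.9979,-0.0651)
member 4 (2-3): L=3.2658, (cx,cy)=(0.6957,0.7183)
solve A·x = −loads:
  F[0-1] = -1999.7802 N (compression)
  F[0-2] = -1703.5830 N (compression)
  F[1-2] = +921.3745 N (tension)
  F[1-3] = -1011.6800 N (compression)
  F[2-3] = -1533.7584 N (compression)
  Rx@0 = +3038.8900 N
  Ry@0 = +1488.6490 N
  Ry@2 = +435.6510 N

-1999.780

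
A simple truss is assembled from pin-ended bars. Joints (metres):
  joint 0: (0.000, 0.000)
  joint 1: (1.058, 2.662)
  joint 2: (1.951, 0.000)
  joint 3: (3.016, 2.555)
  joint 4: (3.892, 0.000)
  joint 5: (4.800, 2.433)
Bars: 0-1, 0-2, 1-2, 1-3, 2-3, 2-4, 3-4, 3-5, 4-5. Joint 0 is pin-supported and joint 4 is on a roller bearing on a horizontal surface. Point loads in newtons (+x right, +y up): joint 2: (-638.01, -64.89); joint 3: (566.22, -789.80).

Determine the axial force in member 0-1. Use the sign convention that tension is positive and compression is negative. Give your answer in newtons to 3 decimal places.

173.876

N=6 nodes, M=9 members, R=3 reactions → 2N=12, M+R=12
member 0 (0-1): L=2.8645, (cx,cy)=(0.3693,0.9293)
member 1 (0-2): L=1.9510, (cx,cy)=(1.0000,0.0000)
member 2 (1-2): L=2.8078, (cx,cy)=(0.3180,-0.9481)
member 3 (1-3): L=1.9609, (cx,cy)=(0.9985,-0.0546)
member 4 (2-3): L=2.7681, (cx,cy)=(0.3847,0.9230)
member 5 (2-4): L=1.9410, (cx,cy)=(1.0000,0.0000)
member 6 (3-4): L=2.7010, (cx,cy)=(0.3243,-0.9459)
member 7 (3-5): L=1.7882, (cx,cy)=(0.9977,-0.0682)
member 8 (4-5): L=2.5969, (cx,cy)=(0.3496,0.9369)
solve A·x = −loads:
  F[0-1] = +173.8759 N (tension)
  F[0-2] = -136.0099 N (compression)
  F[1-2] = -177.3846 N (compression)
  F[1-3] = +120.8159 N (tension)
  F[2-3] = +252.5008 N (tension)
  F[2-4] = +348.4360 N (tension)
  F[3-4] = -1074.3443 N (compression)
  F[3-5] = -0.0000 N (compression)
  F[4-5] = +0.0000 N (tension)
  Rx@0 = +71.7900 N
  Ry@0 = -161.5817 N
  Ry@4 = +1016.2717 N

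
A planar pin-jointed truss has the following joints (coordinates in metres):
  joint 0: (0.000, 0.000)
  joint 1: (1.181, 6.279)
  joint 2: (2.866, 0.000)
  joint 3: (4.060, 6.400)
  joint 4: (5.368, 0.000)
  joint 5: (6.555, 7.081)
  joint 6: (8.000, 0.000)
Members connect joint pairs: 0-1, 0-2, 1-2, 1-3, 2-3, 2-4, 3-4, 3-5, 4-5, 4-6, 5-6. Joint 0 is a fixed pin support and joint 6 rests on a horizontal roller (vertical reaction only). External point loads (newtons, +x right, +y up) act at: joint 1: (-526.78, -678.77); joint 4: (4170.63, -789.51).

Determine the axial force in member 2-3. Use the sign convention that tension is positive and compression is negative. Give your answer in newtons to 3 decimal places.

N=7 nodes, M=11 members, R=3 reactions → 2N=14, M+R=14
member 0 (0-1): L=6.3891, (cx,cy)=(0.1848,0.9828)
member 1 (0-2): L=2.8660, (cx,cy)=(1.0000,0.0000)
member 2 (1-2): L=6.5012, (cx,cy)=(0.2592,-0.9658)
member 3 (1-3): L=2.8815, (cx,cy)=(0.9991,0.0420)
member 4 (2-3): L=6.5104, (cx,cy)=(0.1834,0.9830)
member 5 (2-4): L=2.5020, (cx,cy)=(1.0000,0.0000)
member 6 (3-4): L=6.5323, (cx,cy)=(0.2002,-0.9797)
member 7 (3-5): L=2.5863, (cx,cy)=(0.9647,0.2633)
member 8 (4-5): L=7.1798, (cx,cy)=(0.1653,0.9862)
member 9 (4-6): L=2.6320, (cx,cy)=(1.0000,0.0000)
member 10 (5-6): L=7.2269, (cx,cy)=(0.1999,-0.9798)
solve A·x = −loads:
  F[0-1] = -1273.7212 N (compression)
  F[0-2] = +3879.2924 N (tension)
  F[1-2] = +599.1950 N (tension)
  F[1-3] = +136.1557 N (tension)
  F[2-3] = -588.7044 N (compression)
  F[2-4] = +4142.5617 N (tension)
  F[3-4] = +561.3517 N (tension)
  F[3-5] = -87.4195 N (compression)
  F[4-5] = +242.8690 N (tension)
  F[4-6] = +44.1822 N (tension)
  F[5-6] = -220.9703 N (compression)
  Rx@0 = -3643.8500 N
  Ry@0 = +1251.7718 N
  Ry@6 = +216.5082 N

-588.704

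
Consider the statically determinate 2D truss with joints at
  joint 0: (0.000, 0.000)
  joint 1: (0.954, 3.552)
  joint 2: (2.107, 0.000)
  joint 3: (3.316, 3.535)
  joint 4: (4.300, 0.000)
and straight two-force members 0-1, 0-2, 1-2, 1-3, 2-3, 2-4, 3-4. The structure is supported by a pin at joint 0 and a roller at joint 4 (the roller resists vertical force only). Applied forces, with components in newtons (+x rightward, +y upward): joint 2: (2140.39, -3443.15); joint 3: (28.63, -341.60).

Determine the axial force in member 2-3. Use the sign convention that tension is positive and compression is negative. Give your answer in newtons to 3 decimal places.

N=5 nodes, M=7 members, R=3 reactions → 2N=10, M+R=10
member 0 (0-1): L=3.6779, (cx,cy)=(0.2594,0.9658)
member 1 (0-2): L=2.1070, (cx,cy)=(1.0000,0.0000)
member 2 (1-2): L=3.7344, (cx,cy)=(0.3087,-0.9511)
member 3 (1-3): L=2.3621, (cx,cy)=(1.0000,-0.0072)
member 4 (2-3): L=3.7360, (cx,cy)=(0.3236,0.9462)
member 5 (2-4): L=2.1930, (cx,cy)=(1.0000,0.0000)
member 6 (3-4): L=3.6694, (cx,cy)=(0.2682,-0.9634)
solve A·x = −loads:
  F[0-1] = -1874.8097 N (compression)
  F[0-2] = +2655.3239 N (tension)
  F[1-2] = +1911.7912 N (tension)
  F[1-3] = -1076.5915 N (compression)
  F[2-3] = +1717.1577 N (tension)
  F[2-4] = +549.5116 N (tension)
  F[3-4] = -2049.1633 N (compression)
  Rx@0 = -2169.0200 N
  Ry@0 = +1810.6408 N
  Ry@4 = +1974.1092 N

1717.158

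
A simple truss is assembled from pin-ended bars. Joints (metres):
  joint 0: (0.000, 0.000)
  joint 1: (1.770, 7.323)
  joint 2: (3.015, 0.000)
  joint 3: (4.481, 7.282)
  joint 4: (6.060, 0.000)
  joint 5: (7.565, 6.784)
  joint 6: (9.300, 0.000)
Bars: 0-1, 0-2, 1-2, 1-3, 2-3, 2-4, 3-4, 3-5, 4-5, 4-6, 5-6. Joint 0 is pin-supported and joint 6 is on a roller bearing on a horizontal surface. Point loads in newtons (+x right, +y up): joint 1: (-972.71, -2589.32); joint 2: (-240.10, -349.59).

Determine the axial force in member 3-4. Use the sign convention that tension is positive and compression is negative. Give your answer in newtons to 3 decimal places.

151.330

N=7 nodes, M=11 members, R=3 reactions → 2N=14, M+R=14
member 0 (0-1): L=7.5339, (cx,cy)=(0.2349,0.9720)
member 1 (0-2): L=3.0150, (cx,cy)=(1.0000,0.0000)
member 2 (1-2): L=7.4281, (cx,cy)=(0.1676,-0.9859)
member 3 (1-3): L=2.7113, (cx,cy)=(0.9999,-0.0151)
member 4 (2-3): L=7.4281, (cx,cy)=(0.1974,0.9803)
member 5 (2-4): L=3.0450, (cx,cy)=(1.0000,0.0000)
member 6 (3-4): L=7.4512, (cx,cy)=(0.2119,-0.9773)
member 7 (3-5): L=3.1239, (cx,cy)=(0.9872,-0.1594)
member 8 (4-5): L=6.9489, (cx,cy)=(0.2166,0.9763)
member 9 (4-6): L=3.2400, (cx,cy)=(1.0000,0.0000)
member 10 (5-6): L=7.0023, (cx,cy)=(0.2478,-0.9688)
solve A·x = −loads:
  F[0-1] = -3187.9295 N (compression)
  F[0-2] = -463.8412 N (compression)
  F[1-2] = +514.5797 N (tension)
  F[1-3] = +137.5096 N (tension)
  F[2-3] = -160.8746 N (compression)
  F[2-4] = -105.7439 N (compression)
  F[3-4] = +151.3297 N (tension)
  F[3-5] = +74.6298 N (tension)
  F[4-5] = -151.4884 N (compression)
  F[4-6] = -40.8661 N (compression)
  F[5-6] = +164.9328 N (tension)
  Rx@0 = +1212.8100 N
  Ry@0 = +3098.6998 N
  Ry@6 = -159.7898 N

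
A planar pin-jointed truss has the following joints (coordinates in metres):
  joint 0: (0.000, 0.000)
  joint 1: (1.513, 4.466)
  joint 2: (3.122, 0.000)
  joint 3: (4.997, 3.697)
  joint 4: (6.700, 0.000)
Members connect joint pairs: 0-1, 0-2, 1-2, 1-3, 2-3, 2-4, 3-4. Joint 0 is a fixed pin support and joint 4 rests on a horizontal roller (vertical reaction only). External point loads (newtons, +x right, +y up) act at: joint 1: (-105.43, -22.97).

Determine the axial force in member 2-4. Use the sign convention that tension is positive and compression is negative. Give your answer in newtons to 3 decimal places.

N=5 nodes, M=7 members, R=3 reactions → 2N=10, M+R=10
member 0 (0-1): L=4.7153, (cx,cy)=(0.3209,0.9471)
member 1 (0-2): L=3.1220, (cx,cy)=(1.0000,0.0000)
member 2 (1-2): L=4.7470, (cx,cy)=(0.3390,-0.9408)
member 3 (1-3): L=3.5679, (cx,cy)=(0.9765,-0.2155)
member 4 (2-3): L=4.1453, (cx,cy)=(0.4523,0.8919)
member 5 (2-4): L=3.5780, (cx,cy)=(1.0000,0.0000)
member 6 (3-4): L=4.0704, (cx,cy)=(0.4184,-0.9083)
solve A·x = −loads:
  F[0-1] = -92.9752 N (compression)
  F[0-2] = -75.5972 N (compression)
  F[1-2] = +55.8933 N (tension)
  F[1-3] = +58.0157 N (tension)
  F[2-3] = -58.9609 N (compression)
  F[2-4] = -29.9829 N (compression)
  F[3-4] = +71.6628 N (tension)
  Rx@0 = +105.4300 N
  Ry@0 = +88.0591 N
  Ry@4 = -65.0891 N

-29.983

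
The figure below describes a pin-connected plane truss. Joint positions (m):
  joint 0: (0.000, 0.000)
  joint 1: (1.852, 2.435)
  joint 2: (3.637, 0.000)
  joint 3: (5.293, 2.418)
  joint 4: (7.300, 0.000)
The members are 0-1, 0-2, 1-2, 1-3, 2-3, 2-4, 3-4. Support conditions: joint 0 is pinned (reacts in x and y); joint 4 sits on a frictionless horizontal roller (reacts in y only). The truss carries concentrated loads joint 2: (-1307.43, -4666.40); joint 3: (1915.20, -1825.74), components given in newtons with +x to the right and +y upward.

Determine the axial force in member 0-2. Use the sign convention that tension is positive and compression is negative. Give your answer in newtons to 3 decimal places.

N=5 nodes, M=7 members, R=3 reactions → 2N=10, M+R=10
member 0 (0-1): L=3.0593, (cx,cy)=(0.6054,0.7959)
member 1 (0-2): L=3.6370, (cx,cy)=(1.0000,0.0000)
member 2 (1-2): L=3.0192, (cx,cy)=(0.5912,-0.8065)
member 3 (1-3): L=3.4410, (cx,cy)=(1.0000,-0.0049)
member 4 (2-3): L=2.9307, (cx,cy)=(0.5651,0.8251)
member 5 (2-4): L=3.6630, (cx,cy)=(1.0000,0.0000)
member 6 (3-4): L=3.1424, (cx,cy)=(0.6387,-0.7695)
solve A·x = −loads:
  F[0-1] = -2775.4373 N (compression)
  F[0-2] = +2287.9457 N (tension)
  F[1-2] = +2759.3533 N (tension)
  F[1-3] = -3311.6011 N (compression)
  F[2-3] = +2958.5300 N (tension)
  F[2-4] = +3555.0409 N (tension)
  F[3-4] = -5566.2254 N (compression)
  Rx@0 = -607.7700 N
  Ry@0 = +2209.0863 N
  Ry@4 = +4283.0537 N

2287.946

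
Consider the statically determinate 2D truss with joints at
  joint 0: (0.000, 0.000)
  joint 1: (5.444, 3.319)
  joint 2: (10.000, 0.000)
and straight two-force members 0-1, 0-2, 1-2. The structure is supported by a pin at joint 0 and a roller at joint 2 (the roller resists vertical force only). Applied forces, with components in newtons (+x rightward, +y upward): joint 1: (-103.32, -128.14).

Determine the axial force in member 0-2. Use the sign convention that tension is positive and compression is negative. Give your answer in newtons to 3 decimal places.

N=3 nodes, M=3 members, R=3 reactions → 2N=6, M+R=6
member 0 (0-1): L=6.3760, (cx,cy)=(0.8538,0.5205)
member 1 (0-2): L=10.0000, (cx,cy)=(1.0000,0.0000)
member 2 (1-2): L=5.6367, (cx,cy)=(0.8083,-0.5888)
solve A·x = −loads:
  F[0-1] = -178.0284 N (compression)
  F[0-2] = +48.6863 N (tension)
  F[1-2] = -60.2354 N (compression)
  Rx@0 = +103.3200 N
  Ry@0 = +92.6725 N
  Ry@2 = +35.4675 N

48.686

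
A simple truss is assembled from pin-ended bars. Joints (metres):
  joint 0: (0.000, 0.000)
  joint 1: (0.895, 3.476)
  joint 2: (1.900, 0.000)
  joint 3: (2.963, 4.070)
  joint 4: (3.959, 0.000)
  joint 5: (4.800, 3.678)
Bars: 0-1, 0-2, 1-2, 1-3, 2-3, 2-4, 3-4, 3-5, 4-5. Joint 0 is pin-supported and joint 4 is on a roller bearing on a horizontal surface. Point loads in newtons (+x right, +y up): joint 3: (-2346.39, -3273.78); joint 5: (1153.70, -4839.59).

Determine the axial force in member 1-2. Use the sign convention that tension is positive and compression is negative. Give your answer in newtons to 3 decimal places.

N=6 nodes, M=9 members, R=3 reactions → 2N=12, M+R=12
member 0 (0-1): L=3.5894, (cx,cy)=(0.2493,0.9684)
member 1 (0-2): L=1.9000, (cx,cy)=(1.0000,0.0000)
member 2 (1-2): L=3.6184, (cx,cy)=(0.2777,-0.9607)
member 3 (1-3): L=2.1516, (cx,cy)=(0.9611,0.2761)
member 4 (2-3): L=4.2065, (cx,cy)=(0.2527,0.9675)
member 5 (2-4): L=2.0590, (cx,cy)=(1.0000,0.0000)
member 6 (3-4): L=4.1901, (cx,cy)=(0.2377,-0.9713)
member 7 (3-5): L=1.8784, (cx,cy)=(0.9780,-0.2087)
member 8 (4-5): L=3.7729, (cx,cy)=(0.2229,0.9748)
solve A·x = −loads:
  F[0-1] = -1172.9643 N (compression)
  F[0-2] = -900.2147 N (compression)
  F[1-2] = +1011.0278 N (tension)
  F[1-3] = -596.4681 N (compression)
  F[2-3] = -1003.8277 N (compression)
  F[2-4] = -365.7325 N (compression)
  F[3-4] = -2674.4094 N (compression)
  F[3-5] = +2203.6706 N (tension)
  F[4-5] = -4492.7352 N (compression)
  Rx@0 = +1192.6900 N
  Ry@0 = +1135.9152 N
  Ry@4 = +6977.4548 N

1011.028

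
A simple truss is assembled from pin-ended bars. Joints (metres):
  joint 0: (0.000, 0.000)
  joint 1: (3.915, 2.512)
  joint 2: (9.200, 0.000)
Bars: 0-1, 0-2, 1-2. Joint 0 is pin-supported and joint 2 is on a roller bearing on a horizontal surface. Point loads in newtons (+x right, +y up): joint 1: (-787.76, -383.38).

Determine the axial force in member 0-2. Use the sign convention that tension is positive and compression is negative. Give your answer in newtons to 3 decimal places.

-109.293

N=3 nodes, M=3 members, R=3 reactions → 2N=6, M+R=6
member 0 (0-1): L=4.6516, (cx,cy)=(0.8416,0.5400)
member 1 (0-2): L=9.2000, (cx,cy)=(1.0000,0.0000)
member 2 (1-2): L=5.8516, (cx,cy)=(0.9032,-0.4293)
solve A·x = −loads:
  F[0-1] = -806.1188 N (compression)
  F[0-2] = -109.2932 N (compression)
  F[1-2] = +121.0107 N (tension)
  Rx@0 = +787.7600 N
  Ry@0 = +435.3279 N
  Ry@2 = -51.9479 N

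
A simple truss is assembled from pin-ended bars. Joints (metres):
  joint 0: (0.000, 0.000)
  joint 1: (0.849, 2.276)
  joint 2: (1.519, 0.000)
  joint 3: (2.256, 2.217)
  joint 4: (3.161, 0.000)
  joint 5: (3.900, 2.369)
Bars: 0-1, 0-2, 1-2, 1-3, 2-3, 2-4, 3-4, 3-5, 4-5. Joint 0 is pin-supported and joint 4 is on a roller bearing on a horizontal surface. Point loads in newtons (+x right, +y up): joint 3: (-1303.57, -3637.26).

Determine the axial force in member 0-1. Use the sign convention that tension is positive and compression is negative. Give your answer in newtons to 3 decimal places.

-2087.255

N=6 nodes, M=9 members, R=3 reactions → 2N=12, M+R=12
member 0 (0-1): L=2.4292, (cx,cy)=(0.3495,0.9369)
member 1 (0-2): L=1.5190, (cx,cy)=(1.0000,0.0000)
member 2 (1-2): L=2.3726, (cx,cy)=(0.2824,-0.9593)
member 3 (1-3): L=1.4082, (cx,cy)=(0.9991,-0.0419)
member 4 (2-3): L=2.3363, (cx,cy)=(0.3155,0.9489)
member 5 (2-4): L=1.6420, (cx,cy)=(1.0000,0.0000)
member 6 (3-4): L=2.3946, (cx,cy)=(0.3779,-0.9258)
member 7 (3-5): L=1.6510, (cx,cy)=(0.9958,0.0921)
member 8 (4-5): L=2.4816, (cx,cy)=(0.2978,0.9546)
solve A·x = −loads:
  F[0-1] = -2087.2554 N (compression)
  F[0-2] = -574.0767 N (compression)
  F[1-2] = +2096.3665 N (tension)
  F[1-3] = -1322.6570 N (compression)
  F[2-3] = -2119.2502 N (compression)
  F[2-4] = +686.4585 N (tension)
  F[3-4] = -1816.3471 N (compression)
  F[3-5] = -0.0000 N (compression)
  F[4-5] = -0.0000 N (compression)
  Rx@0 = +1303.5700 N
  Ry@0 = +1955.6264 N
  Ry@4 = +1681.6336 N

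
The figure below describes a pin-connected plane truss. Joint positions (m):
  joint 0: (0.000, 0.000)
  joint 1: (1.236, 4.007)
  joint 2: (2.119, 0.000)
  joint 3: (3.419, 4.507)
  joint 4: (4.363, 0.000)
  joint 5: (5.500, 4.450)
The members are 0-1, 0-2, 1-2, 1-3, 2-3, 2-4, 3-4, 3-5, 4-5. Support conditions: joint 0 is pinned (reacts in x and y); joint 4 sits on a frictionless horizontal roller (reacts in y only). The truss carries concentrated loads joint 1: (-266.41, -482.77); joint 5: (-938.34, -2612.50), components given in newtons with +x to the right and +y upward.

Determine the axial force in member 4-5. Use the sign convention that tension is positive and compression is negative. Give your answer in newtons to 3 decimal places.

-2704.031

N=6 nodes, M=9 members, R=3 reactions → 2N=12, M+R=12
member 0 (0-1): L=4.1933, (cx,cy)=(0.2948,0.9556)
member 1 (0-2): L=2.1190, (cx,cy)=(1.0000,0.0000)
member 2 (1-2): L=4.1031, (cx,cy)=(0.2152,-0.9766)
member 3 (1-3): L=2.2395, (cx,cy)=(0.9748,0.2233)
member 4 (2-3): L=4.6907, (cx,cy)=(0.2771,0.9608)
member 5 (2-4): L=2.2440, (cx,cy)=(1.0000,0.0000)
member 6 (3-4): L=4.6048, (cx,cy)=(0.2050,-0.9788)
member 7 (3-5): L=2.0818, (cx,cy)=(0.9996,-0.0274)
member 8 (4-5): L=4.5930, (cx,cy)=(0.2476,0.9689)
solve A·x = −loads:
  F[0-1] = -907.2150 N (compression)
  F[0-2] = -937.3429 N (compression)
  F[1-2] = +374.2337 N (tension)
  F[1-3] = -83.6440 N (compression)
  F[2-3] = -380.3645 N (compression)
  F[2-4] = -751.3925 N (compression)
  F[3-4] = +400.0020 N (tension)
  F[3-5] = -269.0502 N (compression)
  F[4-5] = -2704.0313 N (compression)
  Rx@0 = +1204.7500 N
  Ry@0 = +866.9097 N
  Ry@4 = +2228.3603 N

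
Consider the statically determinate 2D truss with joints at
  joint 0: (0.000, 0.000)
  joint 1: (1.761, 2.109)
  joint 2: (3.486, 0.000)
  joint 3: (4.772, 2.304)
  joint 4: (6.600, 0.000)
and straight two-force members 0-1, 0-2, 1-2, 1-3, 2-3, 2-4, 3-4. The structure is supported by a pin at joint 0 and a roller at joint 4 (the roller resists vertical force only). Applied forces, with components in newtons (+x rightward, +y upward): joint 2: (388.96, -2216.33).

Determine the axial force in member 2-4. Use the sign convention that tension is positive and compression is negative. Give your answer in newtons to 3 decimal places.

928.777

N=5 nodes, M=7 members, R=3 reactions → 2N=10, M+R=10
member 0 (0-1): L=2.7475, (cx,cy)=(0.6409,0.7676)
member 1 (0-2): L=3.4860, (cx,cy)=(1.0000,0.0000)
member 2 (1-2): L=2.7246, (cx,cy)=(0.6331,-0.7741)
member 3 (1-3): L=3.0173, (cx,cy)=(0.9979,0.0646)
member 4 (2-3): L=2.6386, (cx,cy)=(0.4874,0.8732)
member 5 (2-4): L=3.1140, (cx,cy)=(1.0000,0.0000)
member 6 (3-4): L=2.9411, (cx,cy)=(0.6215,-0.7834)
solve A·x = −loads:
  F[0-1] = -1362.3142 N (compression)
  F[0-2] = +1262.1161 N (tension)
  F[1-2] = +1213.6036 N (tension)
  F[1-3] = -1644.9490 N (compression)
  F[2-3] = +1462.3774 N (tension)
  F[2-4] = +928.7773 N (tension)
  F[3-4] = -1494.3195 N (compression)
  Rx@0 = -388.9600 N
  Ry@0 = +1045.7048 N
  Ry@4 = +1170.6252 N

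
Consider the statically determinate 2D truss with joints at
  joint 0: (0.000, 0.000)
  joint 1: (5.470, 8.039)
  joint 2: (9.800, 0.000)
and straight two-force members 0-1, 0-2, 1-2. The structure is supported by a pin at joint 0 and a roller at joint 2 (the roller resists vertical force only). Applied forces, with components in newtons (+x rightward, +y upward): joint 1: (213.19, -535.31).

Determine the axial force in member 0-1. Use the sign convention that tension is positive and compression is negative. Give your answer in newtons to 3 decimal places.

N=3 nodes, M=3 members, R=3 reactions → 2N=6, M+R=6
member 0 (0-1): L=9.7235, (cx,cy)=(0.5626,0.8268)
member 1 (0-2): L=9.8000, (cx,cy)=(1.0000,0.0000)
member 2 (1-2): L=9.1310, (cx,cy)=(0.4742,-0.8804)
solve A·x = −loads:
  F[0-1] = -74.5544 N (compression)
  F[0-2] = +255.1309 N (tension)
  F[1-2] = -538.0115 N (compression)
  Rx@0 = -213.1900 N
  Ry@0 = +61.6386 N
  Ry@2 = +473.6714 N

-74.554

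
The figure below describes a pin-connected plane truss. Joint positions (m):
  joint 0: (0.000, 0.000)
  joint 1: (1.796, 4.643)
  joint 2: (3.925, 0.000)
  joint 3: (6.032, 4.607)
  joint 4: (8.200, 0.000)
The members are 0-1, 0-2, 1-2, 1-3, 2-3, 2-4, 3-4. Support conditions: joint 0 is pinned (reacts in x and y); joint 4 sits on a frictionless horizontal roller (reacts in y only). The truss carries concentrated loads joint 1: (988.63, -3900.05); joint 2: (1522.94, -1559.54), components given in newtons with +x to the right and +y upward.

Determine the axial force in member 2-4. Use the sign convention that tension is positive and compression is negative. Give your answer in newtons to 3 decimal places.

1016.694

N=5 nodes, M=7 members, R=3 reactions → 2N=10, M+R=10
member 0 (0-1): L=4.9783, (cx,cy)=(0.3608,0.9327)
member 1 (0-2): L=3.9250, (cx,cy)=(1.0000,0.0000)
member 2 (1-2): L=5.1078, (cx,cy)=(0.4168,-0.9090)
member 3 (1-3): L=4.2362, (cx,cy)=(1.0000,-0.0085)
member 4 (2-3): L=5.0660, (cx,cy)=(0.4159,0.9094)
member 5 (2-4): L=4.2750, (cx,cy)=(1.0000,0.0000)
member 6 (3-4): L=5.0916, (cx,cy)=(0.4258,-0.9048)
solve A·x = −loads:
  F[0-1] = -3537.3359 N (compression)
  F[0-2] = +3787.7300 N (tension)
  F[1-2] = -642.4279 N (compression)
  F[1-3] = -1997.0919 N (compression)
  F[2-3] = +2357.0413 N (tension)
  F[2-4] = +1016.6940 N (tension)
  F[3-4] = -2387.7433 N (compression)
  Rx@0 = -2511.5700 N
  Ry@0 = +3299.1152 N
  Ry@4 = +2160.4748 N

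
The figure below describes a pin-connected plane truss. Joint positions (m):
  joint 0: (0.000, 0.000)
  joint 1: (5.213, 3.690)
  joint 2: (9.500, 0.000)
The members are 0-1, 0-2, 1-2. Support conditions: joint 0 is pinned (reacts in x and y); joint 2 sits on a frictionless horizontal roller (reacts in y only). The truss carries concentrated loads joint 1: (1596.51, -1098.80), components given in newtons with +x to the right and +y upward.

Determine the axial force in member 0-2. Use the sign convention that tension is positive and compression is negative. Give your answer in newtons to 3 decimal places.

1420.949

N=3 nodes, M=3 members, R=3 reactions → 2N=6, M+R=6
member 0 (0-1): L=6.3868, (cx,cy)=(0.8162,0.5778)
member 1 (0-2): L=9.5000, (cx,cy)=(1.0000,0.0000)
member 2 (1-2): L=5.6564, (cx,cy)=(0.7579,-0.6524)
solve A·x = −loads:
  F[0-1] = +215.0924 N (tension)
  F[0-2] = +1420.9490 N (tension)
  F[1-2] = -1874.8324 N (compression)
  Rx@0 = -1596.5100 N
  Ry@0 = -124.2701 N
  Ry@2 = +1223.0701 N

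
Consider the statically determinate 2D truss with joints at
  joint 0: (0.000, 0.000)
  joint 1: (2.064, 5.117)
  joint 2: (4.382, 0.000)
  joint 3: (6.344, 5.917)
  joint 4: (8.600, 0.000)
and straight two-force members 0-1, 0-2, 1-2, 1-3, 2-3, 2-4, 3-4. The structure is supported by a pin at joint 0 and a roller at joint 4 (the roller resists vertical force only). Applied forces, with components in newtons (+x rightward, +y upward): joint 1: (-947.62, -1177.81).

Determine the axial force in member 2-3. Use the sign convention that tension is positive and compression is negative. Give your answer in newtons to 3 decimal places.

-338.290

N=5 nodes, M=7 members, R=3 reactions → 2N=10, M+R=10
member 0 (0-1): L=5.5176, (cx,cy)=(0.3741,0.9274)
member 1 (0-2): L=4.3820, (cx,cy)=(1.0000,0.0000)
member 2 (1-2): L=5.6175, (cx,cy)=(0.4126,-0.9109)
member 3 (1-3): L=4.3541, (cx,cy)=(0.9830,0.1837)
member 4 (2-3): L=6.2338, (cx,cy)=(0.3147,0.9492)
member 5 (2-4): L=4.2180, (cx,cy)=(1.0000,0.0000)
member 6 (3-4): L=6.3325, (cx,cy)=(0.3563,-0.9344)
solve A·x = −loads:
  F[0-1] = -1573.1862 N (compression)
  F[0-2] = -359.1281 N (compression)
  F[1-2] = +352.5078 N (tension)
  F[1-3] = +217.3713 N (tension)
  F[2-3] = -338.2901 N (compression)
  F[2-4] = -107.1989 N (compression)
  F[3-4] = +300.9024 N (tension)
  Rx@0 = +947.6200 N
  Ry@0 = +1458.9695 N
  Ry@4 = -281.1595 N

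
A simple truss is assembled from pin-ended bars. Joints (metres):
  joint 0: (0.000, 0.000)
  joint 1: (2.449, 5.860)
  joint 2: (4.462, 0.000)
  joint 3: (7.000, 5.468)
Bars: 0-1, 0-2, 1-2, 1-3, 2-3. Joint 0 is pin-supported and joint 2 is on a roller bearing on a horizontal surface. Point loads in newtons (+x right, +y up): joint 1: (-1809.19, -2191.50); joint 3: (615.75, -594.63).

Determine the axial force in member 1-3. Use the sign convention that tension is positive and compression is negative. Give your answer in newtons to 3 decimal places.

860.644

N=4 nodes, M=5 members, R=3 reactions → 2N=8, M+R=8
member 0 (0-1): L=6.3512, (cx,cy)=(0.3856,0.9227)
member 1 (0-2): L=4.4620, (cx,cy)=(1.0000,0.0000)
member 2 (1-2): L=6.1961, (cx,cy)=(0.3249,-0.9458)
member 3 (1-3): L=4.5679, (cx,cy)=(0.9963,-0.0858)
member 4 (2-3): L=6.0283, (cx,cy)=(0.4210,0.9071)
solve A·x = −loads:
  F[0-1] = -2462.3280 N (compression)
  F[0-2] = -243.9688 N (compression)
  F[1-2] = +6.9251 N (tension)
  F[1-3] = +860.6440 N (tension)
  F[2-3] = -574.1355 N (compression)
  Rx@0 = +1193.4400 N
  Ry@0 = +2271.9074 N
  Ry@2 = +514.2226 N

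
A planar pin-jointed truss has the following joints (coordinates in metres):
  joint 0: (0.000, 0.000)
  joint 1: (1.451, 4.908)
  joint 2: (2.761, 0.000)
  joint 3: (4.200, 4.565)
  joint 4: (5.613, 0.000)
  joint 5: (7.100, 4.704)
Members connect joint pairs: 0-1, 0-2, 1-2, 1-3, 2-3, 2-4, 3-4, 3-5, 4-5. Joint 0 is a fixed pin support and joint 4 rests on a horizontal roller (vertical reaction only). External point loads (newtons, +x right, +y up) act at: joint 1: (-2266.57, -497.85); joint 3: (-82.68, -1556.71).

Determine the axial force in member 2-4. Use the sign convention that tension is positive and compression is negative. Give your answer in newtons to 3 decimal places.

-233.881

N=6 nodes, M=9 members, R=3 reactions → 2N=12, M+R=12
member 0 (0-1): L=5.1180, (cx,cy)=(0.2835,0.9590)
member 1 (0-2): L=2.7610, (cx,cy)=(1.0000,0.0000)
member 2 (1-2): L=5.0798, (cx,cy)=(0.2579,-0.9662)
member 3 (1-3): L=2.7703, (cx,cy)=(0.9923,-0.1238)
member 4 (2-3): L=4.7864, (cx,cy)=(0.3006,0.9537)
member 5 (2-4): L=2.8520, (cx,cy)=(1.0000,0.0000)
member 6 (3-4): L=4.7787, (cx,cy)=(0.2957,-0.9553)
member 7 (3-5): L=2.9033, (cx,cy)=(0.9989,0.0479)
member 8 (4-5): L=4.9334, (cx,cy)=(0.3014,0.9535)
solve A·x = −loads:
  F[0-1] = -2930.3985 N (compression)
  F[0-2] = -1518.4542 N (compression)
  F[1-2] = +2283.9066 N (tension)
  F[1-3] = +853.3591 N (tension)
  F[2-3] = -2313.6938 N (compression)
  F[2-4] = -233.8809 N (compression)
  F[3-4] = +790.9713 N (tension)
  F[3-5] = +0.0000 N (tension)
  F[4-5] = -0.0000 N (compression)
  Rx@0 = +2349.2500 N
  Ry@0 = +2810.1626 N
  Ry@4 = -755.6026 N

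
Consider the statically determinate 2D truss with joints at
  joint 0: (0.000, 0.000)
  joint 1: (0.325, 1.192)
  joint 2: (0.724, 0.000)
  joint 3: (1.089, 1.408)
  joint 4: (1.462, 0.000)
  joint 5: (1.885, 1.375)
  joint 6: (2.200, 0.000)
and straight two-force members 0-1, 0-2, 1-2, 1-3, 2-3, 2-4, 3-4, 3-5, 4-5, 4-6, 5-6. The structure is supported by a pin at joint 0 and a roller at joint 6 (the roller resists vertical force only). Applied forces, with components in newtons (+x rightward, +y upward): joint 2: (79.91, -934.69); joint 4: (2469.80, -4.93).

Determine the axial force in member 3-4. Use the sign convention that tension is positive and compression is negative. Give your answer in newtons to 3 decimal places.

N=7 nodes, M=11 members, R=3 reactions → 2N=14, M+R=14
member 0 (0-1): L=1.2355, (cx,cy)=(0.2630,0.9648)
member 1 (0-2): L=0.7240, (cx,cy)=(1.0000,0.0000)
member 2 (1-2): L=1.2570, (cx,cy)=(0.3174,-0.9483)
member 3 (1-3): L=0.7939, (cx,cy)=(0.9623,0.2721)
member 4 (2-3): L=1.4545, (cx,cy)=(0.2509,0.9680)
member 5 (2-4): L=0.7380, (cx,cy)=(1.0000,0.0000)
member 6 (3-4): L=1.4566, (cx,cy)=(0.2561,-0.9667)
member 7 (3-5): L=0.7967, (cx,cy)=(0.9991,-0.0414)
member 8 (4-5): L=1.4386, (cx,cy)=(0.2940,0.9558)
member 9 (4-6): L=0.7380, (cx,cy)=(1.0000,0.0000)
member 10 (5-6): L=1.4106, (cx,cy)=(0.2233,-0.9747)
solve A·x = −loads:
  F[0-1] = -651.6969 N (compression)
  F[0-2] = +2721.1382 N (tension)
  F[1-2] = +559.0214 N (tension)
  F[1-3] = -362.5483 N (compression)
  F[2-3] = +417.9517 N (tension)
  F[2-4] = +2713.7931 N (tension)
  F[3-4] = -309.4319 N (compression)
  F[3-5] = -164.8950 N (compression)
  F[4-5] = +318.1061 N (tension)
  F[4-6] = +71.2185 N (tension)
  F[5-6] = -318.9276 N (compression)
  Rx@0 = -2549.7100 N
  Ry@0 = +628.7458 N
  Ry@6 = +310.8742 N

-309.432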